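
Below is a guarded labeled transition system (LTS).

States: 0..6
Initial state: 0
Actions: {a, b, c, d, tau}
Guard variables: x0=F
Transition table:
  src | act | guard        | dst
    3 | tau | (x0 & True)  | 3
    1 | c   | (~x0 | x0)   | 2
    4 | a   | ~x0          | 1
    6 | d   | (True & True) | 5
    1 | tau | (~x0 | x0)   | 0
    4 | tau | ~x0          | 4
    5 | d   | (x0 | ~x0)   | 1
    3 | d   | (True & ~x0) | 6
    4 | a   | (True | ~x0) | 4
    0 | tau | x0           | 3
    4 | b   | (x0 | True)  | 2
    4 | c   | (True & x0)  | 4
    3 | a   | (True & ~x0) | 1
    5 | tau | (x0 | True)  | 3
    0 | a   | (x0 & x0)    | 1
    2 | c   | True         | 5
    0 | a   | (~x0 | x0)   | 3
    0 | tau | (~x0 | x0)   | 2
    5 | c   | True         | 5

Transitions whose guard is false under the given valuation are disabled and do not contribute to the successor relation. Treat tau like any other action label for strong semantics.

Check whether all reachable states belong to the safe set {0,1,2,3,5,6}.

Allowed set {0,1,2,3,5,6}
Reachable = {0,1,2,3,5,6}
  0: ✓
  1: ✓
  2: ✓
  3: ✓
  5: ✓
  6: ✓

Answer: INVARIANT HOLDS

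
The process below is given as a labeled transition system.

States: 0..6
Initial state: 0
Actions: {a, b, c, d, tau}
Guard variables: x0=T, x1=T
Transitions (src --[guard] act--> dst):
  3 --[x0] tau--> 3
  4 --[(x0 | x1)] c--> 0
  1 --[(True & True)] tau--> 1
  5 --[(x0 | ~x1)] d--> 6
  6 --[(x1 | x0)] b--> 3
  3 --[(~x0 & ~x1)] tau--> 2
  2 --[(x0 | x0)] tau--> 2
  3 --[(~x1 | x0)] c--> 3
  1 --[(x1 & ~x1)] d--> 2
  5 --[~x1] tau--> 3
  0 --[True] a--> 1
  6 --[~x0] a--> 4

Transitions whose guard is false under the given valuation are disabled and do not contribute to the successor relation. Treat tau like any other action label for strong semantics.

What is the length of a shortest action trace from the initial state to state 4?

Answer: UNREACHABLE

Analysis:
Layered search for 4:
  depth 0: {0}
  depth 1: {1}
4 never appears.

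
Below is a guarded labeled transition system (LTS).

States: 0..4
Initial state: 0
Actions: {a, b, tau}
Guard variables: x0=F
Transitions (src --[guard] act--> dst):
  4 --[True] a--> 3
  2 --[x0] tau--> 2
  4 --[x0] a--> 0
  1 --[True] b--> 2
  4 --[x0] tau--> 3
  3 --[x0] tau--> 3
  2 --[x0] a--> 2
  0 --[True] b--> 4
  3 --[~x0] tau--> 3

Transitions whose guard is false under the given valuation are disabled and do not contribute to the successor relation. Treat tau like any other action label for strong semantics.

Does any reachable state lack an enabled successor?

Answer: DEADLOCK-FREE

Working:
R = {0,3,4}
  0: b→4  [1 out]
  3: tau→3  [1 out]
  4: a→3  [1 out]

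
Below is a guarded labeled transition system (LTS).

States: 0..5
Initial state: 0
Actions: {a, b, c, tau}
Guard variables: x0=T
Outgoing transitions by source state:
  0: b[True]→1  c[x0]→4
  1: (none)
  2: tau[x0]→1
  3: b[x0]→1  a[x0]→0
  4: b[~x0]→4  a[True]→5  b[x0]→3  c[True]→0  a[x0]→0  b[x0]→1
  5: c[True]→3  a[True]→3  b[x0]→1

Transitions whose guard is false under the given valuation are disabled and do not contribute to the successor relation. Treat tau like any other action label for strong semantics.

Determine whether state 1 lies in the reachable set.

13 transition(s) survive guard evaluation.
depth 0: {0}
depth 1: {1,4}  now seen {0,1,4}
depth 2: {3,5}  now seen {0,1,3,4,5}
R = {0,1,3,4,5}
witness 1: b

Answer: REACHABLE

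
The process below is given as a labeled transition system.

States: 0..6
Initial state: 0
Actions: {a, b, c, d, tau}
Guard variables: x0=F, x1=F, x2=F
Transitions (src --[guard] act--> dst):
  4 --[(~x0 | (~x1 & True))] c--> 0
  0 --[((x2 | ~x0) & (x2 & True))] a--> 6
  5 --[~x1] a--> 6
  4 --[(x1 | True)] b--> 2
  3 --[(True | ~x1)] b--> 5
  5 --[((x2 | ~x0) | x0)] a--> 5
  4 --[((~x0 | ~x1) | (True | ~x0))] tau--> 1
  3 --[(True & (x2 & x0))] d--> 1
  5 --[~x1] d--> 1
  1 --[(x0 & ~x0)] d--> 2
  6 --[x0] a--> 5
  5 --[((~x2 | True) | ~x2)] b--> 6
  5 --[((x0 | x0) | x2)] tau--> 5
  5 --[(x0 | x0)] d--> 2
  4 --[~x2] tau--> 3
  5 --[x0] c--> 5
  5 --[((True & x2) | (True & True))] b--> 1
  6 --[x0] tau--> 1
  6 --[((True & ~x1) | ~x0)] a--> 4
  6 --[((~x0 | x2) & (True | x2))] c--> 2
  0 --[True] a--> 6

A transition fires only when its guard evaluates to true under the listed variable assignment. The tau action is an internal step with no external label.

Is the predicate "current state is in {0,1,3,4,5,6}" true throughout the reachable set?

Safe = {0,1,3,4,5,6}
Reach set: {0,1,2,3,4,5,6}
  0: ✓
  1: ✓
  2: outside
  3: ✓
  4: ✓
  5: ✓
  6: ✓
counterexample path to 2: a·c

Answer: INVARIANT VIOLATED at state 2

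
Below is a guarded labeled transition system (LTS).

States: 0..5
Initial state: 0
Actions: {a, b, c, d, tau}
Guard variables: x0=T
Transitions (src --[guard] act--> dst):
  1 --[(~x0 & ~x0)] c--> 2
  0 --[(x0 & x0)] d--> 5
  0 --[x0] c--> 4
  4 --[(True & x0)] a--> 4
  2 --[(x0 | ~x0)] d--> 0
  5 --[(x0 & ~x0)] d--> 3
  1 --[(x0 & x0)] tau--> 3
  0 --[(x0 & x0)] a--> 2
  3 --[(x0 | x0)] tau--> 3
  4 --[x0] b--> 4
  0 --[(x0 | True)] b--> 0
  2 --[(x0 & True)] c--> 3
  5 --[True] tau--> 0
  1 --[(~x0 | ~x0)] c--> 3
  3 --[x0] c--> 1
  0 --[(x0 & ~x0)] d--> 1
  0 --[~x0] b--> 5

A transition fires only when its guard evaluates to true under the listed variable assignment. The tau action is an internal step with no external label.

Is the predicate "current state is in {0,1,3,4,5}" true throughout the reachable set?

Answer: INVARIANT VIOLATED at state 2

Trace:
Inv-set: {0,1,3,4,5}
R = {0,1,2,3,4,5}
  0: ok
  1: ok
  2: VIOLATES
  3: ok
  4: ok
  5: ok
counterexample path to 2: a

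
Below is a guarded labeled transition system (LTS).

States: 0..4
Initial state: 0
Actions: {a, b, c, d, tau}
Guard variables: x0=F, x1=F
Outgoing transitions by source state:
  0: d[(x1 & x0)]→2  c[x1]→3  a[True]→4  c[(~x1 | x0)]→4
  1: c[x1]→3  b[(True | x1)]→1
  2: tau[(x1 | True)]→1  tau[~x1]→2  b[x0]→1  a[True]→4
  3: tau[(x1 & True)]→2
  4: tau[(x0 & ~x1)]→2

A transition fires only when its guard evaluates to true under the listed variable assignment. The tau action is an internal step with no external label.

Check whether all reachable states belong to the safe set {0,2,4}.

Safe = {0,2,4}
R = {0,4}
  0: ok
  4: ok

Answer: INVARIANT HOLDS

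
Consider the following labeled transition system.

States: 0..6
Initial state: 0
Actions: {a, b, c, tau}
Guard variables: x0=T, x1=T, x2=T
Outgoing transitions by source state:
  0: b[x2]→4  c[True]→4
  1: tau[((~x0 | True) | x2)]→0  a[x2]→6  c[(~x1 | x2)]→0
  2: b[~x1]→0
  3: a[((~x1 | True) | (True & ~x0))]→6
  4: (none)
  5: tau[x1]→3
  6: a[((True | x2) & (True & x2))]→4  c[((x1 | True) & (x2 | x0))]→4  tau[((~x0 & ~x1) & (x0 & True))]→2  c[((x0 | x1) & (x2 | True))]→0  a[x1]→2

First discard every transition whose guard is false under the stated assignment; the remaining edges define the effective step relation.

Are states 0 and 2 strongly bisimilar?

Answer: NOT BISIMILAR

Working:
Bisimulation quotient by refinement:
  P[0] = {{0,1,2,3,4,5,6}}
  P[1] = {{0},{1},{2,4},{3},{5},{6}}
stable after 2 split(s): 6 block(s)
[0]={0}  [2]={2,4}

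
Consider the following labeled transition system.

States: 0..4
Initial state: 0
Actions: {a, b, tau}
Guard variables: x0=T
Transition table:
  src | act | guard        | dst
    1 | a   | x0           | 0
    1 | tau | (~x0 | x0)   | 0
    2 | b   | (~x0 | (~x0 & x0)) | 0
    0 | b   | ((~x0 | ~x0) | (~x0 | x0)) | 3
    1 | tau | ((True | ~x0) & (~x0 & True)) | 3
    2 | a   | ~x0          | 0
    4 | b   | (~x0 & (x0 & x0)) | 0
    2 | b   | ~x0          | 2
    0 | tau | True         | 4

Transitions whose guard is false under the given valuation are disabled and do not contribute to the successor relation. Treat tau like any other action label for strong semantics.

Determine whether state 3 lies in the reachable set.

After dropping false guards: 4 live edges.
L0 = {0}
L1 = {3,4}  now seen {0,3,4}
Reach set: {0,3,4}
witness 3: b

Answer: REACHABLE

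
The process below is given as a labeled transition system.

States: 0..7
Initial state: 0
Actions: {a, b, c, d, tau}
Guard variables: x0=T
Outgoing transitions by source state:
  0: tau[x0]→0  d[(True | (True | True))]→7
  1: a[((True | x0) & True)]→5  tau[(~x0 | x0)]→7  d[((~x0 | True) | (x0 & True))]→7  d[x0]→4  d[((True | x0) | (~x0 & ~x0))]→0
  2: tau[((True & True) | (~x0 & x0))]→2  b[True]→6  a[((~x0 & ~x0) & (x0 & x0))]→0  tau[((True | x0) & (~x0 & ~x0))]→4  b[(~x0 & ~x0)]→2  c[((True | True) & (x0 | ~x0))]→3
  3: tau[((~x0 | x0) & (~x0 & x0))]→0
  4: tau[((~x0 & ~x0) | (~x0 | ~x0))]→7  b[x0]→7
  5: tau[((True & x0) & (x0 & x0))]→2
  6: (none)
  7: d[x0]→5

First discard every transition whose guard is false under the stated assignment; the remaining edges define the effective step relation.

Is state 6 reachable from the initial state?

Answer: REACHABLE

Working:
After dropping false guards: 13 live edges.
depth 0: {0}
depth 1: {7}  total {0,7}
depth 2: {5}  total {0,5,7}
depth 3: {2}  total {0,2,5,7}
depth 4: {3,6}  total {0,2,3,5,6,7}
Reach set: {0,2,3,5,6,7}
trace reaching 6: d·d·tau·b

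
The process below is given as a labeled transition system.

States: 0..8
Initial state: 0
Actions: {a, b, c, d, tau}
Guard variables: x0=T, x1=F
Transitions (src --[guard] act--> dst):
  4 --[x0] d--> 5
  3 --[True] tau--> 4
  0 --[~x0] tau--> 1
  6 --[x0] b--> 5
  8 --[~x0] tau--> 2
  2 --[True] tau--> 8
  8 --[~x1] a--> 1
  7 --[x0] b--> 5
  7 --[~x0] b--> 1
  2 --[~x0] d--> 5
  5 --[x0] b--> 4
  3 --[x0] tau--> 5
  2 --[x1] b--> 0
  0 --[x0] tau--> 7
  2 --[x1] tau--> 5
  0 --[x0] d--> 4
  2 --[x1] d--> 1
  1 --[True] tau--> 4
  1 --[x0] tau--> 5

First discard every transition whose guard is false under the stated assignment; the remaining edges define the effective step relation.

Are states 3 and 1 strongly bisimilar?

Refine partition for ~:
  P[0] = {{0,1,2,3,4,5,6,7,8}}
  P[1] = {{0},{1,2,3},{4},{5,6,7},{8}}
  P[2] = {{0},{1,3},{2},{4},{5},{6,7},{8}}
stable after 3 split(s): 7 block(s)
class of 3: {1,3}; class of 1: {1,3}

Answer: BISIMILAR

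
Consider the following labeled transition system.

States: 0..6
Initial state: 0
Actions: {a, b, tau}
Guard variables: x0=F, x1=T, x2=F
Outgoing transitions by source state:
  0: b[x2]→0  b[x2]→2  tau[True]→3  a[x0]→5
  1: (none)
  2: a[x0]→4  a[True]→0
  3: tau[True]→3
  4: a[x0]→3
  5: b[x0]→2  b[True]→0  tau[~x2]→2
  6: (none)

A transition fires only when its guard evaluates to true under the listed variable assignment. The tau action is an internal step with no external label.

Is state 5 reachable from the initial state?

Answer: UNREACHABLE

Trace:
After dropping false guards: 5 live edges.
L0 = {0}
L1 = {3}  total {0,3}
Reach set: {0,3}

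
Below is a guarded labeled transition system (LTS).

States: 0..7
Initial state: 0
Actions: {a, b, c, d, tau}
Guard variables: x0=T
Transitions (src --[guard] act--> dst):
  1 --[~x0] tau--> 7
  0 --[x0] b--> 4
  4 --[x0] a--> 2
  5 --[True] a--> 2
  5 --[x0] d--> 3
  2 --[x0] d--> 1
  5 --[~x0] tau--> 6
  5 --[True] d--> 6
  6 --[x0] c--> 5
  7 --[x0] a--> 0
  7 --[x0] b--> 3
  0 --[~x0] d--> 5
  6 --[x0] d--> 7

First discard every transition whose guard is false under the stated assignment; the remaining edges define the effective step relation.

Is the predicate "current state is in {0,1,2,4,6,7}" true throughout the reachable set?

Answer: INVARIANT HOLDS

Trace:
Allowed set {0,1,2,4,6,7}
R = {0,1,2,4}
  0: ok
  1: ok
  2: ok
  4: ok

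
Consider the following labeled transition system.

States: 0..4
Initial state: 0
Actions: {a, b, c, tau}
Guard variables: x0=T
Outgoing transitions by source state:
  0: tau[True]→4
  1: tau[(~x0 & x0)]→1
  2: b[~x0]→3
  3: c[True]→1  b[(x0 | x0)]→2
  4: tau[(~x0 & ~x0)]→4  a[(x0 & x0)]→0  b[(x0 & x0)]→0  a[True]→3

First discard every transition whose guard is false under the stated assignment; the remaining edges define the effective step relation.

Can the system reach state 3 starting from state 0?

After dropping false guards: 6 live edges.
depth 0: {0}
depth 1: {4}  cumulative {0,4}
depth 2: {3}  cumulative {0,3,4}
depth 3: {1,2}  cumulative {0,1,2,3,4}
Reachable = {0,1,2,3,4}
trace reaching 3: tau·a

Answer: REACHABLE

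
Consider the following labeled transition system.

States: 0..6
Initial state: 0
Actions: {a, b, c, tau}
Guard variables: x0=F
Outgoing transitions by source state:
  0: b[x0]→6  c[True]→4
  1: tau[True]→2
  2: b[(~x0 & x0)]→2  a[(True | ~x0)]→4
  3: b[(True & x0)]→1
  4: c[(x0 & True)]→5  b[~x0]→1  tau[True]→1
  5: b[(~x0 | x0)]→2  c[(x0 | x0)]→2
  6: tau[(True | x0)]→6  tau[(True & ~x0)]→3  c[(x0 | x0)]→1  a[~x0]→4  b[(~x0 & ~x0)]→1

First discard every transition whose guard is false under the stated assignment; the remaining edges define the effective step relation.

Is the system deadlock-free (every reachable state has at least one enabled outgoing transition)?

Reachable = {0,1,2,4}
  0: c→4  [1 out]
  1: tau→2  [1 out]
  2: a→4  [1 out]
  4: b→1  tau→1  [2 out]

Answer: DEADLOCK-FREE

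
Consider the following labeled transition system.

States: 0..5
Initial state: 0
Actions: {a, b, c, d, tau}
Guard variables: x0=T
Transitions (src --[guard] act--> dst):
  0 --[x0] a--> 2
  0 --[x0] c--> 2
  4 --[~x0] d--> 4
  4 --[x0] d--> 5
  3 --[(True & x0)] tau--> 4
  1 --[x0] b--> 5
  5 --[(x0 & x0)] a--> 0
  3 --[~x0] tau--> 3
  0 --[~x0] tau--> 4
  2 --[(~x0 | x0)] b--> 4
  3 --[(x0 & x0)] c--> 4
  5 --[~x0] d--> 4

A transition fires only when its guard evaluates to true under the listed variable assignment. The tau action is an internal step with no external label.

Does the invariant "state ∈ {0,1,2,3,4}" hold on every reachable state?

Allowed set {0,1,2,3,4}
Reach set: {0,2,4,5}
  0: ok
  2: ok
  4: ok
  5: ✗ unsafe
witness against invariant: a·b·d → 5

Answer: INVARIANT VIOLATED at state 5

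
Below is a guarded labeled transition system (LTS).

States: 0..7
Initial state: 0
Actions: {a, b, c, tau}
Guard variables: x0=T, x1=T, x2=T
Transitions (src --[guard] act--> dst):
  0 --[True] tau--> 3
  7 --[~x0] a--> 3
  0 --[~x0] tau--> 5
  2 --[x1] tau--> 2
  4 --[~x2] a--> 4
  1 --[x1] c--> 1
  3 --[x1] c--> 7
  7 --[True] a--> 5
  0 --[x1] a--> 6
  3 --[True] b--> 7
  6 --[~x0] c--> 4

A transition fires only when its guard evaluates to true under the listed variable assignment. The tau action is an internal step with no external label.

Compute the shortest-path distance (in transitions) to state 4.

Layered search for 4:
  depth 0: {0}
  depth 1: {3,6}
  depth 2: {7}
  depth 3: {5}
4 never appears.

Answer: UNREACHABLE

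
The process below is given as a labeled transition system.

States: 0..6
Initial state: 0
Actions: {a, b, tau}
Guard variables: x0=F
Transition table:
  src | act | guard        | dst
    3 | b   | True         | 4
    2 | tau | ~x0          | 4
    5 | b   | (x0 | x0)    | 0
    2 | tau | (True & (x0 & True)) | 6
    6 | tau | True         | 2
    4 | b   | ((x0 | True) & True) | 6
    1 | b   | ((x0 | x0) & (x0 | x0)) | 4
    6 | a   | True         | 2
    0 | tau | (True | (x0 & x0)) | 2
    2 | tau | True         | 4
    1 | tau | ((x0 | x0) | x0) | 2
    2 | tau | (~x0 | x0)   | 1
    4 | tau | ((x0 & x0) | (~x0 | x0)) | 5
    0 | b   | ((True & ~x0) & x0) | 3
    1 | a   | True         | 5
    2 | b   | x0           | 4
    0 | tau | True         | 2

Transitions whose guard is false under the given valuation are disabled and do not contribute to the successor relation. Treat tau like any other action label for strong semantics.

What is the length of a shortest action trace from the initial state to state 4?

Answer: 2

Working:
Layered search for 4:
  depth 0: {0}
  depth 1: {2}
  depth 2: {1,4}
4 enters at depth 2; path tau·tau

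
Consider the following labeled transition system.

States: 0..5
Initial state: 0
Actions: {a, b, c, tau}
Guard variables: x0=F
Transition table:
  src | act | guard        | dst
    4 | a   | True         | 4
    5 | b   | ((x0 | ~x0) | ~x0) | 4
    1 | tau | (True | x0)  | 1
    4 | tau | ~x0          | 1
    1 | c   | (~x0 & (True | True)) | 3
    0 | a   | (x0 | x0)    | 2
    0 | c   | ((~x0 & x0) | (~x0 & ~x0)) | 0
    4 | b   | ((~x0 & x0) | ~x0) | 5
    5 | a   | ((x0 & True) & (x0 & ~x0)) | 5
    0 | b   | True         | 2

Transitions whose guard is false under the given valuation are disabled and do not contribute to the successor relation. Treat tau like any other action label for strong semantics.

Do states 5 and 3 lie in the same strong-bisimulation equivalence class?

Answer: NOT BISIMILAR

Working:
Refine partition for ~:
  π0 = {{0,1,2,3,4,5}}
  π1 = {{0},{1},{2,3},{4},{5}}
stable after 2 split(s): 5 block(s)
class of 5: {5}; class of 3: {2,3}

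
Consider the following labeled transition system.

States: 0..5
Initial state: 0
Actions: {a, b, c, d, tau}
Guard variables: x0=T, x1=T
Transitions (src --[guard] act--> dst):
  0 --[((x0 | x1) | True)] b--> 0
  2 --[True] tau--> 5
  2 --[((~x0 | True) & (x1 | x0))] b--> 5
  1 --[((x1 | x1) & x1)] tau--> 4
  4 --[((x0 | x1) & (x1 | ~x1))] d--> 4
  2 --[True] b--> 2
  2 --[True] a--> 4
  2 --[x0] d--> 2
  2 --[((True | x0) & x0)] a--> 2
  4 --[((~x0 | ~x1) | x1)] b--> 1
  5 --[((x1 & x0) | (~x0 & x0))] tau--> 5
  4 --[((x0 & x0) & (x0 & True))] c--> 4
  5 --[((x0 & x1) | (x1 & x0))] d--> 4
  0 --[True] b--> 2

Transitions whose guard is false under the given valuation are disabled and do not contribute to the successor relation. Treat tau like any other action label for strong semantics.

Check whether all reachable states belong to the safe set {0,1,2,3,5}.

Allowed set {0,1,2,3,5}
Reachable = {0,1,2,4,5}
  0: ok
  1: ok
  2: ok
  4: ✗ unsafe
  5: ok
reach 4 via b·a — violates

Answer: INVARIANT VIOLATED at state 4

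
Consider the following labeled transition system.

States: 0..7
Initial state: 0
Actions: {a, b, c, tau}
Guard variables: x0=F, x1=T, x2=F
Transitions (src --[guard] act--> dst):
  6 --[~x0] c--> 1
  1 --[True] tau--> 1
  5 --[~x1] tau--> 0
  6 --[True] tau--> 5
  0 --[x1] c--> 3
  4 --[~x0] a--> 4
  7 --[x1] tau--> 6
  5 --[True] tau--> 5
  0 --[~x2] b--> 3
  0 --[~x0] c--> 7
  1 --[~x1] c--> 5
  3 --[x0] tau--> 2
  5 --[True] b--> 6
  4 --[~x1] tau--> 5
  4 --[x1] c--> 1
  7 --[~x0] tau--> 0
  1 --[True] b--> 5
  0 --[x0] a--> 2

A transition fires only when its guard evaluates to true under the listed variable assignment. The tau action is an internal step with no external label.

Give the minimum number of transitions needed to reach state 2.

Breadth-first toward 2:
  depth 0: {0}
  depth 1: {3,7}
  depth 2: {6}
  depth 3: {1,5}
2 never appears.

Answer: UNREACHABLE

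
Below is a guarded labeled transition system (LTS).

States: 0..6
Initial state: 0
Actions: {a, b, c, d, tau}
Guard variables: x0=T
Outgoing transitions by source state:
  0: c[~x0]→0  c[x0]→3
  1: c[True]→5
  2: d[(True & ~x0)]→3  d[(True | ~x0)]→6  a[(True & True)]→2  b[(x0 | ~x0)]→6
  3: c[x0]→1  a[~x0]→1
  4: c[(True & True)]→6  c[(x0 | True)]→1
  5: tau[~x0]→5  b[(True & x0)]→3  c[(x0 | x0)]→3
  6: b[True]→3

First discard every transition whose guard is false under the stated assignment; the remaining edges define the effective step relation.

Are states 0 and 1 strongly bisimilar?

Refine partition for ~:
  π0 = {{0,1,2,3,4,5,6}}
  π1 = {{0,1,3,4},{2},{5},{6}}
  π2 = {{0,3},{1},{2},{4},{5},{6}}
  π3 = {{0},{1},{2},{3},{4},{5},{6}}
Fixed point at round 4; 7 class(es).
class of 0: {0}; class of 1: {1}

Answer: NOT BISIMILAR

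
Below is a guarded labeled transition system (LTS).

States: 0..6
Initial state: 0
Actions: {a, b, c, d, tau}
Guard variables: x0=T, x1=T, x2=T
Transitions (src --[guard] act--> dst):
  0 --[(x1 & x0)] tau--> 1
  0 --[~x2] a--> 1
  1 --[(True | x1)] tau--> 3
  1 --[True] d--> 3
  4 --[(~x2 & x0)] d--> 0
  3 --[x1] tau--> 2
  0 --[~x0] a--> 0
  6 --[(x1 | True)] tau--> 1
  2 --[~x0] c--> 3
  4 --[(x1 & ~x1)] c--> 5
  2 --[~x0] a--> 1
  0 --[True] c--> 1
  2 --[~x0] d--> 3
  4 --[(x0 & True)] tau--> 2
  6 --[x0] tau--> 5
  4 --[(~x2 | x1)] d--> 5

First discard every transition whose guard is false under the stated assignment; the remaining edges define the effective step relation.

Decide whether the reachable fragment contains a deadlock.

Reach set: {0,1,2,3}
  0: c→1  tau→1  [2 out]
  1: d→3  tau→3  [2 out]
  2: ∅  [deadlock]
  3: tau→2  [1 out]
trace reaching 2: tau·tau·tau

Answer: DEADLOCK at state 2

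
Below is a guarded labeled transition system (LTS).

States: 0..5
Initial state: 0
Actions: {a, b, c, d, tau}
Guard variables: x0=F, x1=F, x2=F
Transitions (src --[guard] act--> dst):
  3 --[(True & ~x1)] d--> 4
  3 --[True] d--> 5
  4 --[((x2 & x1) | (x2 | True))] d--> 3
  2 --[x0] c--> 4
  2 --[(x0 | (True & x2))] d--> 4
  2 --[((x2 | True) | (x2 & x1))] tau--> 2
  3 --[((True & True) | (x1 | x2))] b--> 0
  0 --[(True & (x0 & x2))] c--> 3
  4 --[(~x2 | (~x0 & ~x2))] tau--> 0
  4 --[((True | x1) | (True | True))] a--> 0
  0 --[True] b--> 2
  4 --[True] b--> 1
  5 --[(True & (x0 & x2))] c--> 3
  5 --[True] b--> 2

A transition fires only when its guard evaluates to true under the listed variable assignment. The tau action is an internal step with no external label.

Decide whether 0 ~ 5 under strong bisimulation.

Compute ~ classes (split until stable):
  round 0: {{0,1,2,3,4,5}}
  round 1: {{0,5},{1},{2},{3},{4}}
5 equivalence class(es) (converged in 2)
[0]={0,5}  [5]={0,5}

Answer: BISIMILAR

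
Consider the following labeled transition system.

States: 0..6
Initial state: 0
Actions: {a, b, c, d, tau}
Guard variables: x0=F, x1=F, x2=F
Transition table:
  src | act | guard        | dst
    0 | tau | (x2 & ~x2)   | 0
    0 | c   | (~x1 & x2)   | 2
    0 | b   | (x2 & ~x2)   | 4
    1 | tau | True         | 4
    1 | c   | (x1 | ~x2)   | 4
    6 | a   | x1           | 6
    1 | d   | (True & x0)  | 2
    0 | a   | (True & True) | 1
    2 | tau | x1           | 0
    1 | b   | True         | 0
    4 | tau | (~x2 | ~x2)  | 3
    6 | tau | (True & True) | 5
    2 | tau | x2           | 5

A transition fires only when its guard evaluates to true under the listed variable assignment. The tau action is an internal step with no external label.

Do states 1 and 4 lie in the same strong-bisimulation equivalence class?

Answer: NOT BISIMILAR

Working:
Refine partition for ~:
  P[0] = {{0,1,2,3,4,5,6}}
  P[1] = {{0},{1},{2,3,5},{4,6}}
stable after 2 split(s): 4 block(s)
class of 1: {1}; class of 4: {4,6}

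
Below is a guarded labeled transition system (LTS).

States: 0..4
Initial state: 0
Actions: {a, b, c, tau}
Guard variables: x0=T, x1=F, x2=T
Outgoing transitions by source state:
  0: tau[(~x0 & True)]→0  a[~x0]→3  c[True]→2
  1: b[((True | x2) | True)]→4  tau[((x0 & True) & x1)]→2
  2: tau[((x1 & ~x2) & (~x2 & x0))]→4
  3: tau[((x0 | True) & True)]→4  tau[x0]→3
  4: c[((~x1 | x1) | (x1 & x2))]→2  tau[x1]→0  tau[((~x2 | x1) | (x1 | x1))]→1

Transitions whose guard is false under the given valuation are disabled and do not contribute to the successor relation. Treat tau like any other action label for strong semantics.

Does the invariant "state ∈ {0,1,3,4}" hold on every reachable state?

Answer: INVARIANT VIOLATED at state 2

Trace:
Safe = {0,1,3,4}
R = {0,2}
  0: safe
  2: VIOLATES
reach 2 via c — violates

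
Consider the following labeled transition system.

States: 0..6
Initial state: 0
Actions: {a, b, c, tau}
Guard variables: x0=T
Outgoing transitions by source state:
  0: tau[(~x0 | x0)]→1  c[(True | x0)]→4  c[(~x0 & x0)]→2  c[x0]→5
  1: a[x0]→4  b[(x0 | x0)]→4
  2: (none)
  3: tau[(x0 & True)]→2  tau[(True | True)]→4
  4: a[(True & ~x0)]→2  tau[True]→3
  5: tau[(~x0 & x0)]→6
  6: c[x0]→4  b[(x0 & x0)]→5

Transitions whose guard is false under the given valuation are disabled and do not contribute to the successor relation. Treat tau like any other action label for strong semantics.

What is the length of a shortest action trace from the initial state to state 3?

BFS to 3:
  L0 = {0}
  L1 = {1,4,5}
  L2 = {3}
first hit 3 at d=2 via c·tau

Answer: 2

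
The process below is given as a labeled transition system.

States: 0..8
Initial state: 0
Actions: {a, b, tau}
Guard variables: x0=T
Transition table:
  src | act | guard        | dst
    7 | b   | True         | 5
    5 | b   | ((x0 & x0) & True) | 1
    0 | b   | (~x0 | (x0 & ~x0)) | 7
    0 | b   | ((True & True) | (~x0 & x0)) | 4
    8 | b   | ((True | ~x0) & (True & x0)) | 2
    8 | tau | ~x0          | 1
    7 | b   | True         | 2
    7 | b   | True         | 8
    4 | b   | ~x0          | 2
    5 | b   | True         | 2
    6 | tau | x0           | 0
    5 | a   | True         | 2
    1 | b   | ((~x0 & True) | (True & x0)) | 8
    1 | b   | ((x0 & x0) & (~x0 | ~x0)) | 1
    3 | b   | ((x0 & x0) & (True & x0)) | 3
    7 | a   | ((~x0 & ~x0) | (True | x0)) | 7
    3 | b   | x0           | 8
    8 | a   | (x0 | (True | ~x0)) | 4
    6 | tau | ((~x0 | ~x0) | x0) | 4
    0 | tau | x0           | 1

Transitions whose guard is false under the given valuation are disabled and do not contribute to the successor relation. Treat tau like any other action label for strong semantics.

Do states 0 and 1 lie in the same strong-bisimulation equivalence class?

Bisimulation quotient by refinement:
  π0 = {{0,1,2,3,4,5,6,7,8}}
  π1 = {{0},{1,3},{2,4},{5,7,8},{6}}
  π2 = {{0},{1},{2,4},{3},{5},{6},{7},{8}}
8 equivalence class(es) (converged in 3)
[0]={0}  [1]={1}

Answer: NOT BISIMILAR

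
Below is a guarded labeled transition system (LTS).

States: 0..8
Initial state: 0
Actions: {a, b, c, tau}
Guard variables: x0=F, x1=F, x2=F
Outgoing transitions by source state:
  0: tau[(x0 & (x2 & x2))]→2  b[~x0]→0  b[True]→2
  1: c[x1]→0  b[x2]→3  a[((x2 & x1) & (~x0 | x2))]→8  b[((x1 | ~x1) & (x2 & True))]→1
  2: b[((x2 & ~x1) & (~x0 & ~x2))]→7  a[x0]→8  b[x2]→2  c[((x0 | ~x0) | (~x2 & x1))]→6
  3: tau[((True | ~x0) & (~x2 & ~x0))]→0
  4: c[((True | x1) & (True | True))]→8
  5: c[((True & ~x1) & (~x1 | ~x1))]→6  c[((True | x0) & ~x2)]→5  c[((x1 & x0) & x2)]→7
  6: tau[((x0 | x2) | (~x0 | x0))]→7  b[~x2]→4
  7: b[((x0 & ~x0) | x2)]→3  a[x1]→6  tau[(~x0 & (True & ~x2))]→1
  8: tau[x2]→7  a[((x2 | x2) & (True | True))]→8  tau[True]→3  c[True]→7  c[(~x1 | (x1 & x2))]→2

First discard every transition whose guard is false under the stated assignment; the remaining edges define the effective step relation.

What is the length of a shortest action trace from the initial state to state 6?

Answer: 2

Analysis:
BFS to 6:
  depth 0: {0}
  depth 1: {2}
  depth 2: {6}
depth(6)=2, e.g. b·c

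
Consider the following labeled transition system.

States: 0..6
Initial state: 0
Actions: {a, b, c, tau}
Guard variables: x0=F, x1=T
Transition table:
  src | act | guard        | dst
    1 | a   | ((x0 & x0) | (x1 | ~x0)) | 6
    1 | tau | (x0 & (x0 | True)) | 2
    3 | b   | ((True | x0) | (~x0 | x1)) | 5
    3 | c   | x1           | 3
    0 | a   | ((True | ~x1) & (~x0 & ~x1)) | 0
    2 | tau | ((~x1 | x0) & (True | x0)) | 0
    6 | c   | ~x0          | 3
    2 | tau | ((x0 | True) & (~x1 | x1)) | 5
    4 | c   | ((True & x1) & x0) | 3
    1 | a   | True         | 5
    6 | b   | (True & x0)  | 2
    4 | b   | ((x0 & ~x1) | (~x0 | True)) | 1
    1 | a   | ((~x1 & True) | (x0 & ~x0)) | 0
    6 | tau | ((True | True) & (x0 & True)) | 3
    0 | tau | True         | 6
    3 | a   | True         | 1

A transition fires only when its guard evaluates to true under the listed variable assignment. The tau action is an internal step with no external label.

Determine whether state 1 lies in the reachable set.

Answer: REACHABLE

Analysis:
Guard filter leaves 9 enabled edge(s).
depth 0: {0}
depth 1: {6}  cumulative {0,6}
depth 2: {3}  cumulative {0,3,6}
depth 3: {1,5}  cumulative {0,1,3,5,6}
Reach set: {0,1,3,5,6}
Path to 1: tau·c·a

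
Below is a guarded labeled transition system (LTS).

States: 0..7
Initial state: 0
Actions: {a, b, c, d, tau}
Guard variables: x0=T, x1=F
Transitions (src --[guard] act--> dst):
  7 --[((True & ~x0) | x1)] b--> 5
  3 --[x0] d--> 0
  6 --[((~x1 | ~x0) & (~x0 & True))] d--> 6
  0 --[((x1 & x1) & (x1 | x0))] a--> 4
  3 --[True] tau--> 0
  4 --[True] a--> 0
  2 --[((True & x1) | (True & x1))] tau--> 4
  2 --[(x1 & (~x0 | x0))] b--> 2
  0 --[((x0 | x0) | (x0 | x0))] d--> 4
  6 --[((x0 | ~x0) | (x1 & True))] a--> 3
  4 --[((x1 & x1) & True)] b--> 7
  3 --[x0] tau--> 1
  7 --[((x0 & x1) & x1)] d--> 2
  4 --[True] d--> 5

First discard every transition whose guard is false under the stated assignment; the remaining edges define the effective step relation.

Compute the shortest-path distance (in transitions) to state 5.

Layered search for 5:
  depth 0: {0}
  depth 1: {4}
  depth 2: {5}
5 enters at depth 2; path d·d

Answer: 2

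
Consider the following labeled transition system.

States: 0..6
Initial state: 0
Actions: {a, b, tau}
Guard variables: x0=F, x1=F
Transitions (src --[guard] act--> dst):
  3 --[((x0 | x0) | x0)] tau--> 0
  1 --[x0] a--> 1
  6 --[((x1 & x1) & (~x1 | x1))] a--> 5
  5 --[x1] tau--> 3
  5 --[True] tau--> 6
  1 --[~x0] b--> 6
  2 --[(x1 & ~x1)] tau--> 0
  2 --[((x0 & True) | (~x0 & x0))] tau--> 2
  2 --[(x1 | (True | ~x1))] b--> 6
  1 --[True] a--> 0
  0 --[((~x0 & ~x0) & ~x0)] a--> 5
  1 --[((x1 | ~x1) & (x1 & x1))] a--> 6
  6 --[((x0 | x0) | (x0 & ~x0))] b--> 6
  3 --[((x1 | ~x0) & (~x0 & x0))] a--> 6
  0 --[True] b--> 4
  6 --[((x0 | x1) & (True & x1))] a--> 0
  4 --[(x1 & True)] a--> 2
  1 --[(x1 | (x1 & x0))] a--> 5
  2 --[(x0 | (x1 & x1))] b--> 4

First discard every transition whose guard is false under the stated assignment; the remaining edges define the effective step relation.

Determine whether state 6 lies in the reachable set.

After dropping false guards: 6 live edges.
L0 = {0}
L1 = {4,5}  cumulative {0,4,5}
L2 = {6}  cumulative {0,4,5,6}
Reachable = {0,4,5,6}
trace reaching 6: a·tau

Answer: REACHABLE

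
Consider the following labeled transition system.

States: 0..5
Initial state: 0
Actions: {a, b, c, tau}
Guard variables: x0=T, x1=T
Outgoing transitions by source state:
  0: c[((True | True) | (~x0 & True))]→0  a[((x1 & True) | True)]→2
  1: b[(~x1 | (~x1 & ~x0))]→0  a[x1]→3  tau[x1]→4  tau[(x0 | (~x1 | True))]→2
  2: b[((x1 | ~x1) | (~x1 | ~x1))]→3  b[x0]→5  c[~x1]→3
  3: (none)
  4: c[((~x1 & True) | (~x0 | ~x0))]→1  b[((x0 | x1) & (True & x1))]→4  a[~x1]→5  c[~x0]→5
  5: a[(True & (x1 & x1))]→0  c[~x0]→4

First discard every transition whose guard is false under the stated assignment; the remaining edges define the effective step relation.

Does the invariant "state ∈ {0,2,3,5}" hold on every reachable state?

Answer: INVARIANT HOLDS

Trace:
Inv-set: {0,2,3,5}
Reachable = {0,2,3,5}
  0: ✓
  2: ✓
  3: ✓
  5: ✓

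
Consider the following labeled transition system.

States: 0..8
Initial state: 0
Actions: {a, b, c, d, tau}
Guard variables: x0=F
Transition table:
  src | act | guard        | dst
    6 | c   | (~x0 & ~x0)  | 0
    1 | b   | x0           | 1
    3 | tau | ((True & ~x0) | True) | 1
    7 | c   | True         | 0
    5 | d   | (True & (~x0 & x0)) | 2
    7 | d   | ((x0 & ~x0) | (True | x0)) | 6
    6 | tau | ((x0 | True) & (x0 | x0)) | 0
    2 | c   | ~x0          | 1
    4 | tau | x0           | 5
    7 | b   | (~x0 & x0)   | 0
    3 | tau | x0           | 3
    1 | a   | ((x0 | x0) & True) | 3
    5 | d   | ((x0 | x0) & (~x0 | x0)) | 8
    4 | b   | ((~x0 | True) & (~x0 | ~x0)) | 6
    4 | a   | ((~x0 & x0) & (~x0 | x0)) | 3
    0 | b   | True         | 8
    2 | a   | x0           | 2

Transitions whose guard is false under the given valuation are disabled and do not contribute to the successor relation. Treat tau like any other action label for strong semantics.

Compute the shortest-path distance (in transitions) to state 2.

Answer: UNREACHABLE

Analysis:
BFS to 2:
  depth 0: {0}
  depth 1: {8}
2 never appears.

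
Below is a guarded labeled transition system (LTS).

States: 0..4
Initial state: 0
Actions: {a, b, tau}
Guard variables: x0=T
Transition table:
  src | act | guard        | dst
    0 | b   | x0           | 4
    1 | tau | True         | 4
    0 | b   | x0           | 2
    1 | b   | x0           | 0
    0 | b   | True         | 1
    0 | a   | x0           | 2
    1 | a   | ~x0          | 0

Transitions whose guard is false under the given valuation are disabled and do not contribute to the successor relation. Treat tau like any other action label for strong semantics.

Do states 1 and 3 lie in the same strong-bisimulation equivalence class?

Refine partition for ~:
  round 0: {{0,1,2,3,4}}
  round 1: {{0},{1},{2,3,4}}
3 equivalence class(es) (converged in 2)
class of 1: {1}; class of 3: {2,3,4}

Answer: NOT BISIMILAR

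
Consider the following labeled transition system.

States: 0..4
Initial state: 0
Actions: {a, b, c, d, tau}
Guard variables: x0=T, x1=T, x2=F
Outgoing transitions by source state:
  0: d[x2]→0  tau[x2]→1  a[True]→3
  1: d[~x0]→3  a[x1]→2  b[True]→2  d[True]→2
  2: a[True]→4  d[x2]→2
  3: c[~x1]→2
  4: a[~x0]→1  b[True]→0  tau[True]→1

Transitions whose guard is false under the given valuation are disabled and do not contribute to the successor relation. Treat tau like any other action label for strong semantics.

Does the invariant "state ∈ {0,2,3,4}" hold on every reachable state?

Safe = {0,2,3,4}
R = {0,3}
  0: ok
  3: ok

Answer: INVARIANT HOLDS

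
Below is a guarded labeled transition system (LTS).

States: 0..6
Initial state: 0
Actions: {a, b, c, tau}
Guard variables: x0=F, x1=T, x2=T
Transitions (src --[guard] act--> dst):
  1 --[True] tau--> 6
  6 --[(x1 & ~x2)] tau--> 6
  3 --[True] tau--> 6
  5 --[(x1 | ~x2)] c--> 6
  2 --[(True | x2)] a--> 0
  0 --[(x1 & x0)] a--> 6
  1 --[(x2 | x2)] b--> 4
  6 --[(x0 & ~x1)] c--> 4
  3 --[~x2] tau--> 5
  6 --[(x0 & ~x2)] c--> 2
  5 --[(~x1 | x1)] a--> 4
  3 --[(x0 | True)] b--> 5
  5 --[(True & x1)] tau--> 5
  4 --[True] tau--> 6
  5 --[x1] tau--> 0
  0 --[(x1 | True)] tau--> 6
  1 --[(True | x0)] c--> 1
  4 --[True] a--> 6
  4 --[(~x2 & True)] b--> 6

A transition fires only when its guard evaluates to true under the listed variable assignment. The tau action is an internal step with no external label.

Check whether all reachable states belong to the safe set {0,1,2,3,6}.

Safe = {0,1,2,3,6}
Reachable = {0,6}
  0: ok
  6: ok

Answer: INVARIANT HOLDS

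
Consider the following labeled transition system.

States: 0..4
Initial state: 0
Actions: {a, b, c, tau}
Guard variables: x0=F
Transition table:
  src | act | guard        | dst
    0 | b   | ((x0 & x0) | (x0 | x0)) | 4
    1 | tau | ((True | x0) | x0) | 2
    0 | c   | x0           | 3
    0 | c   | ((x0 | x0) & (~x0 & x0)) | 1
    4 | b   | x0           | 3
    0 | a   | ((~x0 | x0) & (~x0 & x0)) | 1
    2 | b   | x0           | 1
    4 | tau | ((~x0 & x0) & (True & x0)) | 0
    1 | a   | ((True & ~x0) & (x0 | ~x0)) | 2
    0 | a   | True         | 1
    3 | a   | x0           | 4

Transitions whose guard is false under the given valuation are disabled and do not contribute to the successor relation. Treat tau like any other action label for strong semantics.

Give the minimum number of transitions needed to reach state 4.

Answer: UNREACHABLE

Working:
Layered search for 4:
  L0 = {0}
  L1 = {1}
  L2 = {2}
4 never appears.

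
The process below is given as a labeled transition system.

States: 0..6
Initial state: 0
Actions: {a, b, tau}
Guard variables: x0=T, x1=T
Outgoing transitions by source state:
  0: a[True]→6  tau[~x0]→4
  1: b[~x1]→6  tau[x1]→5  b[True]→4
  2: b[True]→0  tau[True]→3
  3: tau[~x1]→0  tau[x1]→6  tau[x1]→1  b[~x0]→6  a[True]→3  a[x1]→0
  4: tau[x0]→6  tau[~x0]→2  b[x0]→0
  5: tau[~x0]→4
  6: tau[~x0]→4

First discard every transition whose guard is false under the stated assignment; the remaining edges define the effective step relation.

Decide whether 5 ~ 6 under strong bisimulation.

Refine partition for ~:
  π0 = {{0,1,2,3,4,5,6}}
  π1 = {{0},{1,2,4},{3},{5,6}}
  π2 = {{0},{1},{2},{3},{4},{5,6}}
Fixed point at round 3; 6 class(es).
5∈{5,6}, 6∈{5,6}

Answer: BISIMILAR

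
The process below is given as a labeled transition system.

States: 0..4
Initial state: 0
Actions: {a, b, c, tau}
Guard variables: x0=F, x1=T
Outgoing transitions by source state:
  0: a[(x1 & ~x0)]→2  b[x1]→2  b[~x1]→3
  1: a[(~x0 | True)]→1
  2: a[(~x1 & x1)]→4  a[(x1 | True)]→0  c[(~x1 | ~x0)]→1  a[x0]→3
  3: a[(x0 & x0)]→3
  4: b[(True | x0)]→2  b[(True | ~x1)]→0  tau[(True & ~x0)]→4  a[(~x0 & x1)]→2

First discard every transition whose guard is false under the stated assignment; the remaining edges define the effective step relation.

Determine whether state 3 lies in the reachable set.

Answer: UNREACHABLE

Working:
9 transition(s) survive guard evaluation.
depth 0: {0}
depth 1: {2}  cumulative {0,2}
depth 2: {1}  cumulative {0,1,2}
Reach set: {0,1,2}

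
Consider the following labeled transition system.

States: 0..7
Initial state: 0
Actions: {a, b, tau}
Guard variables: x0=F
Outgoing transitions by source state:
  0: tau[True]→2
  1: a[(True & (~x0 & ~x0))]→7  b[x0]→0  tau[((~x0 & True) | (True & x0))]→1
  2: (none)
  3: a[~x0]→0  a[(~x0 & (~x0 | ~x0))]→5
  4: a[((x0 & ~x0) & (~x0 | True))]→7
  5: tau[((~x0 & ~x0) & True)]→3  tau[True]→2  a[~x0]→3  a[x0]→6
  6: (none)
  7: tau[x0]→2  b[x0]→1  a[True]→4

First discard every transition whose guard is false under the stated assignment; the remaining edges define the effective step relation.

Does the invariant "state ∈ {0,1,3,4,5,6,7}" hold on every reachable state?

Allowed set {0,1,3,4,5,6,7}
Reachable = {0,2}
  0: safe
  2: ✗ unsafe
reach 2 via tau — violates

Answer: INVARIANT VIOLATED at state 2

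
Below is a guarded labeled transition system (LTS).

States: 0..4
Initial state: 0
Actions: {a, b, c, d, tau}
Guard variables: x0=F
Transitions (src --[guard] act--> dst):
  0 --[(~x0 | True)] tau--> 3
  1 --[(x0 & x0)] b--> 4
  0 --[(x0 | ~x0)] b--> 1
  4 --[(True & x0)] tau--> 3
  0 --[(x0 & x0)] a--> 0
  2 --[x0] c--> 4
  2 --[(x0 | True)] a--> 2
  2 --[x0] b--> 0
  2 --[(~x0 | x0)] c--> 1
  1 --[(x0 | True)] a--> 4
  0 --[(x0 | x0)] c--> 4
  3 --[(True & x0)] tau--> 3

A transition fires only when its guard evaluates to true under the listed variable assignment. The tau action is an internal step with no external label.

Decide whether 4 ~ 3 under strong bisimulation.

Answer: BISIMILAR

Analysis:
Compute ~ classes (split until stable):
  round 0: {{0,1,2,3,4}}
  round 1: {{0},{1},{2},{3,4}}
Fixed point at round 2; 4 class(es).
[4]={3,4}  [3]={3,4}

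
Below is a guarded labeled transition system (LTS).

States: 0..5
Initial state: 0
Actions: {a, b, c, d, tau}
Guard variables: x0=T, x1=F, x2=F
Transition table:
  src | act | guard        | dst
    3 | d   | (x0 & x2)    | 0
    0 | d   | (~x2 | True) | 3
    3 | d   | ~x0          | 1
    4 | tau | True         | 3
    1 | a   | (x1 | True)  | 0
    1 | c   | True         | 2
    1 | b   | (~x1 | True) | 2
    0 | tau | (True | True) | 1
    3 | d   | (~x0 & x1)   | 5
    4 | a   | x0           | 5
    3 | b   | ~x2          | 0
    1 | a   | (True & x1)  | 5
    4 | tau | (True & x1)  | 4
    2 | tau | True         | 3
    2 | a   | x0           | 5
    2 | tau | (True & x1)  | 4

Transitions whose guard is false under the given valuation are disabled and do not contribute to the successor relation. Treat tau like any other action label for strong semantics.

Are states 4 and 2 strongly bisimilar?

Answer: BISIMILAR

Working:
Compute ~ classes (split until stable):
  P[0] = {{0,1,2,3,4,5}}
  P[1] = {{0},{1},{2,4},{3},{5}}
stable after 2 split(s): 5 block(s)
[4]={2,4}  [2]={2,4}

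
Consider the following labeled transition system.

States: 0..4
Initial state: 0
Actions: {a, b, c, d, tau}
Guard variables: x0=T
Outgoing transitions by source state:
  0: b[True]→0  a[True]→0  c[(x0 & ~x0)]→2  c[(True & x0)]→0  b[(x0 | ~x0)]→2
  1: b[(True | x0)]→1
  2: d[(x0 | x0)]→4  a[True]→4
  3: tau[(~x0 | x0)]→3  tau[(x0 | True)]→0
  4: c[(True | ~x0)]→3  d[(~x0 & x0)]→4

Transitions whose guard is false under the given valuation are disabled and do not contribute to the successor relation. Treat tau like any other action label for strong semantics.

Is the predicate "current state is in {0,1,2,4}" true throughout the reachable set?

Answer: INVARIANT VIOLATED at state 3

Trace:
Safe = {0,1,2,4}
Reach set: {0,2,3,4}
  0: safe
  2: safe
  3: VIOLATES
  4: safe
reach 3 via b·d·c — violates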